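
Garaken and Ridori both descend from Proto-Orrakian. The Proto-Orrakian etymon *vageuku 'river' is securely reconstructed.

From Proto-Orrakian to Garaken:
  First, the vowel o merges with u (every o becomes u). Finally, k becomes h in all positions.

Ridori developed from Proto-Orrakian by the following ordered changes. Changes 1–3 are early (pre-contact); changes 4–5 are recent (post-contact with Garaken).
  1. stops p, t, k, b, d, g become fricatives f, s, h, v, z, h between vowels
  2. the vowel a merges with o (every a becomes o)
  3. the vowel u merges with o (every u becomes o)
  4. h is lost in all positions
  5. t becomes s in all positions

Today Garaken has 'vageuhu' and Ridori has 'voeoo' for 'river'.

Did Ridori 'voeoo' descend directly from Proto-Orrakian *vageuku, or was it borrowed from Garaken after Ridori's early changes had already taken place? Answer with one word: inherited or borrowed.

If inherited, *vageuku would pass through all of Ridori's changes:
Ridori: *vageuku
  vageuku → vaheuhu   [intervocalic lenition]
  vaheuhu → voheuhu   [vowel merger]
  voheuhu → voheoho   [vowel merger]
  voheoho → voeoo   [h-loss]
  voeoo (rule 5 does not apply)
  giving Ridori voeoo.
If borrowed from Garaken 'vageuhu' after the early changes, it would undergo only the recent ones:
  rule 4 (h-loss): vageuhu → vageuu
  rule 5 (unconditioned shift): no change (vageuu)
  ⇒ as a loan: vageuu
Ridori 'voeoo' matches the inherited outcome exactly, so it is an inherited cognate, not a loan.

inherited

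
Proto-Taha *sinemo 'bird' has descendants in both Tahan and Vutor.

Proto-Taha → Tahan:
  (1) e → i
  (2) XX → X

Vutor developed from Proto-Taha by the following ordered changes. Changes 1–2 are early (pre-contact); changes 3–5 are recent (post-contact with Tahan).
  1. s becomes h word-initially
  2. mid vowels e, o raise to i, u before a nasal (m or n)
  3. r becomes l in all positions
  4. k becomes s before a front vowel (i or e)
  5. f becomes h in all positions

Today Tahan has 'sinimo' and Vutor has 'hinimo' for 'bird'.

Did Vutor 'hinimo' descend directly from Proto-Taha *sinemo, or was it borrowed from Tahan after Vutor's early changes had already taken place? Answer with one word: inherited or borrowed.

If inherited, *sinemo would pass through all of Vutor's changes:
Vutor: *sinemo > hinemo > hinimo  (by debuccalisation, pre-nasal raising)
If borrowed from Tahan 'sinimo' after the early changes, it would undergo only the recent ones:
  rule 3 (unconditioned shift): no change (sinimo)
  rule 4 (palatalisation): no change (sinimo)
  rule 5 (unconditioned shift): no change (sinimo)
  ⇒ as a loan: sinimo
Vutor 'hinimo' matches the inherited outcome exactly, so it is an inherited cognate, not a loan.

inherited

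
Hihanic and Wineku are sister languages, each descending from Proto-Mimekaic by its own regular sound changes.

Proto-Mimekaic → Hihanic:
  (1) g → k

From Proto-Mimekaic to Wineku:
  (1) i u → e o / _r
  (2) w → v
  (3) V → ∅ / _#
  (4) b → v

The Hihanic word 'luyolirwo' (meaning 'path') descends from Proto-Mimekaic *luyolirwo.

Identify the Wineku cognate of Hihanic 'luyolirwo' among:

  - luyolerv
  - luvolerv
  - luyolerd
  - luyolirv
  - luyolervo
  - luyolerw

luyolerv

Wineku: *luyolirwo
  luyolirwo → luyolerwo   [pre-rhotic lowering]
  luyolerwo → luyolervo   [unconditioned shift]
  luyolervo → luyolerv   [apocope]
  luyolerv (rule 4 does not apply)
  giving Wineku luyolerv.
Among the options, 'luyolerv' alone shows every Wineku change applied in order.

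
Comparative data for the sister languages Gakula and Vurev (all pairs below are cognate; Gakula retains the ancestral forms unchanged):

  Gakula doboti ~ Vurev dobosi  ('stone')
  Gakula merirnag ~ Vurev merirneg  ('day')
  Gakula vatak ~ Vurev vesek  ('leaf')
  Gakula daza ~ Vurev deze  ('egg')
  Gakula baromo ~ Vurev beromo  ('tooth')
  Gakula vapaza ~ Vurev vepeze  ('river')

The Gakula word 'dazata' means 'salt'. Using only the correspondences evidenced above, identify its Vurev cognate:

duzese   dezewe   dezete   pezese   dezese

dezese

merirnag ~ merirneg, vatak ~ vesek — Gakula a corresponds to Vurev e after a consonant, before a consonant other than r, m, n, p, b, f, v.
vatak ~ vesek — Gakula t corresponds to Vurev s between vowels (before a back vowel).
daza ~ deze, vapaza ~ vepeze — Gakula a corresponds to Vurev e word-finally.
Applying these to Gakula 'dazata':
  dazata → dezata   (a→e after a consonant, before a consonant other than r, m, n, p, b, f, v)
  dezata → dezeta   (a→e after a consonant, before a consonant other than r, m, n, p, b, f, v)
  dezeta → dezesa   (t→s between vowels (before a back vowel))
  dezesa → dezese   (a→e word-finally)
So the Vurev cognate is 'dezese'.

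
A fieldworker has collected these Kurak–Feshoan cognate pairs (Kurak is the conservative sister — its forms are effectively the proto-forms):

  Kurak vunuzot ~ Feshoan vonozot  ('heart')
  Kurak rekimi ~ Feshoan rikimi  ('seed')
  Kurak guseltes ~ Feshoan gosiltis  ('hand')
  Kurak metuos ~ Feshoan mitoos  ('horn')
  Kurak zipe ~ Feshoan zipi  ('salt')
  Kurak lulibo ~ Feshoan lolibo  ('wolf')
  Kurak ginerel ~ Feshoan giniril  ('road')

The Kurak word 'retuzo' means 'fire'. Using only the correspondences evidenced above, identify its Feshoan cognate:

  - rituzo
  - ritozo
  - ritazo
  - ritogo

ritozo

rekimi ~ rikimi, guseltes ~ gosiltis — Kurak e corresponds to Feshoan i after a consonant, before a consonant other than r, m, n, p, b, f, v.
vunuzot ~ vonozot, guseltes ~ gosiltis — Kurak u corresponds to Feshoan o after a consonant, before a consonant other than r, m, n, p, b, f, v.
Applying these to Kurak 'retuzo':
  retuzo → rituzo   (e→i after a consonant, before a consonant other than r, m, n, p, b, f, v)
  rituzo → ritozo   (u→o after a consonant, before a consonant other than r, m, n, p, b, f, v)
So the Feshoan cognate is 'ritozo'.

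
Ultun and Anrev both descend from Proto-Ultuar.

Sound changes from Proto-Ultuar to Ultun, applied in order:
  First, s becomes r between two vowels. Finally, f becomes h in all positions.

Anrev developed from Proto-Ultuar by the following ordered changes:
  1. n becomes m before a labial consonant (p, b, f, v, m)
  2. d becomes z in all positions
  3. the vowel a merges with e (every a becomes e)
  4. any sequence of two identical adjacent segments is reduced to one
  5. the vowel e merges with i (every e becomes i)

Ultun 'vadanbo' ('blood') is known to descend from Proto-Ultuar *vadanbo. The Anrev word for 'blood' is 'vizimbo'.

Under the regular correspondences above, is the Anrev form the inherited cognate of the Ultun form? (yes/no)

Derive the expected Anrev reflex of *vadanbo:
Anrev: start from *vadanbo.
  rule 1 (nasal place assimilation): vadanbo → vadambo
  rule 2 (unconditioned shift): vadambo → vazambo
  rule 3 (vowel merger): vazambo → vezembo
  rule 4: no change — vezembo
  rule 5 (vowel merger): vezembo → vizimbo
  ⇒ Anrev vizimbo
Anrev 'vizimbo' matches the regular reflex exactly, so the pair is cognate.

yes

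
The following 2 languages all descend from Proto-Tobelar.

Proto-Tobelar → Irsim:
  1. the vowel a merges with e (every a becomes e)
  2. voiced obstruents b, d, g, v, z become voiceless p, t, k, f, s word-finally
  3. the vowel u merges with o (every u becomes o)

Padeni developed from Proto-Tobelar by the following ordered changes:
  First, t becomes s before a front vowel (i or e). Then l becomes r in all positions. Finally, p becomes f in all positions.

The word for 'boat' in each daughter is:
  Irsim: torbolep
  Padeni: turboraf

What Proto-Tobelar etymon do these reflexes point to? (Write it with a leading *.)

*turbolap

Position 6: Irsim has l, Padeni has r. Irsim preserves l here (none of its changes turn any other segment into l), so the proto-segment is *l.
Position 7: Irsim has e, Padeni has a. Padeni preserves a here (none of its changes turn any other segment into a), so the proto-segment is *a.
Position 2: Irsim has o, Padeni has u. Padeni preserves u here (none of its changes turn any other segment into u), so the proto-segment is *u.
Continuing position by position gives *turbolap; check it forward:
Irsim: *turbolap
  turbolap → turbolep   [vowel merger]
  turbolep (rule 2 does not apply)
  turbolep → torbolep   [vowel merger]
  giving Irsim torbolep.
Padeni: *turbolap > turborap > turboraf  (by unconditioned shift, unconditioned shift)
No other proto-form is consistent with every reflex, so the reconstruction is *turbolap.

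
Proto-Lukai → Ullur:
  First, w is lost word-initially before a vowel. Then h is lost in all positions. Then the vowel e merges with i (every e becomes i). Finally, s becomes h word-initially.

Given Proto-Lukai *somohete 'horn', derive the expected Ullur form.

homoiti

Ullur: start from *somohete.
  rule 1: no change — somohete
  rule 2 (h-loss): somohete → somoete
  rule 3 (vowel merger): somoete → somoiti
  rule 4 (debuccalisation): somoiti → homoiti
  ⇒ Ullur homoiti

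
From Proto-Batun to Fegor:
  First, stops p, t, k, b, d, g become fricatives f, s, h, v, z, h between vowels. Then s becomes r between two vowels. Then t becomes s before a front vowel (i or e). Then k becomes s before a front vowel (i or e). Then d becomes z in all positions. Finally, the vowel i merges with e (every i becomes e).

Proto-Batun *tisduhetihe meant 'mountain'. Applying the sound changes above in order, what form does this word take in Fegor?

Fegor: *tisduhetihe
  tisduhetihe → tisduhesihe   [intervocalic lenition]
  tisduhesihe → tisduherihe   [rhotacism]
  tisduherihe → sisduherihe   [palatalisation]
  sisduherihe (rule 4 does not apply)
  sisduherihe → siszuherihe   [unconditioned shift]
  siszuherihe → seszuherehe   [vowel merger]
  giving Fegor seszuherehe.

seszuherehe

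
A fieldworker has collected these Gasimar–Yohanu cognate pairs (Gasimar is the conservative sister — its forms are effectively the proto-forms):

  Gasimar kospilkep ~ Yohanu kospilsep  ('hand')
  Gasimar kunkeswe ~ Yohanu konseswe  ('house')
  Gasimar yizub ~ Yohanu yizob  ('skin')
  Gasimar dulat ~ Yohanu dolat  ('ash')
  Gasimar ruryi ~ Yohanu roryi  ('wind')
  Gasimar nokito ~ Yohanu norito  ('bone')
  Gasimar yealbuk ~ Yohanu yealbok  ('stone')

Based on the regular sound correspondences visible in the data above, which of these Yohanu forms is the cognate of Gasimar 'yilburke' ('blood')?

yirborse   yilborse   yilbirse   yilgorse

ruryi ~ roryi — Gasimar u corresponds to Yohanu o after a consonant, before r.
kospilkep ~ kospilsep, kunkeswe ~ konseswe — Gasimar k corresponds to Yohanu s after a consonant, before a front vowel.
Applying these to Gasimar 'yilburke':
  yilburke → yilborke   (u→o after a consonant, before r)
  yilborke → yilborse   (k→s after a consonant, before a front vowel)
So the Yohanu cognate is 'yilborse'.

yilborse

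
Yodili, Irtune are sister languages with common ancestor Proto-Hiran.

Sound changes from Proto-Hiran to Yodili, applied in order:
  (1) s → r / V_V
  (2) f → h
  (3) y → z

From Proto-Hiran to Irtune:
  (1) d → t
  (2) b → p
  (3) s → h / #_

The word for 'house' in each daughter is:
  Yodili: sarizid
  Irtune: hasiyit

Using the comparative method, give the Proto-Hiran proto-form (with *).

Position 7: Yodili has d, Irtune has t. Yodili preserves d here (none of its changes turn any other segment into d), so the proto-segment is *d.
Position 5: Yodili has z, Irtune has y. Irtune preserves y here (none of its changes turn any other segment into y), so the proto-segment is *y.
Continuing position by position gives *sasiyid; check it forward:
Yodili: *sasiyid
  sasiyid → sariyid   [rhotacism]
  sariyid (rule 2 does not apply)
  sariyid → sarizid   [unconditioned shift]
  giving Yodili sarizid.
Irtune: *sasiyid > sasiyit > hasiyit  (by unconditioned shift, debuccalisation)
Only *sasiyid yields all of Yodili sarizid, Irtune hasiyit.

*sasiyid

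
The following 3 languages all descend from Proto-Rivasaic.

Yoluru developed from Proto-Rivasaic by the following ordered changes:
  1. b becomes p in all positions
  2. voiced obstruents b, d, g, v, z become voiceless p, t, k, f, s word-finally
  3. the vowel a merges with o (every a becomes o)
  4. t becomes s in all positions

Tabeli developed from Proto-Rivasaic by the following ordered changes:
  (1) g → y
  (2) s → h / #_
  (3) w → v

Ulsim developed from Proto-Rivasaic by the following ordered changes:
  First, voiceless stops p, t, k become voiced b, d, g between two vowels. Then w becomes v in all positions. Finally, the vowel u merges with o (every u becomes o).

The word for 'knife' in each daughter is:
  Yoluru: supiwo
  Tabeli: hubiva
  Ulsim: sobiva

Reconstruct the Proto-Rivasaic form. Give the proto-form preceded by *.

*subiwa

Position 6: Yoluru has o, Tabeli has a, Ulsim has a. Tabeli preserves a here (none of its changes turn any other segment into a), so the proto-segment is *a.
Position 2: Yoluru has u, Tabeli has u, Ulsim has o. Yoluru preserves u here (none of its changes turn any other segment into u), so the proto-segment is *u.
Verify the candidate proto-form against each daughter:
Yoluru: *subiwa > supiwa > supiwo  (by unconditioned shift, vowel merger)
Tabeli: *subiwa > hubiwa > hubiva  (by debuccalisation, unconditioned shift)
Ulsim: start from *subiwa.
  rule 1: no change — subiwa
  rule 2 (unconditioned shift): subiwa → subiva
  rule 3 (vowel merger): subiva → sobiva
  ⇒ Ulsim sobiva
Only *subiwa yields all of Yoluru supiwo, Tabeli hubiva, Ulsim sobiva.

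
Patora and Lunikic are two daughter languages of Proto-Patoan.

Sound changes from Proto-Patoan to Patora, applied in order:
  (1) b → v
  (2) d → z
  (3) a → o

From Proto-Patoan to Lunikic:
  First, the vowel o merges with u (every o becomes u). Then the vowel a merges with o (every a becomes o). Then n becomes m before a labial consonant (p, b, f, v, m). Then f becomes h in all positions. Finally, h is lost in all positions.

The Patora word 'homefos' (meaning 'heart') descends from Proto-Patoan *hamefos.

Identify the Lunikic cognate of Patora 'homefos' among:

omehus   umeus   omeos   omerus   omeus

omeus

Lunikic: start from *hamefos.
  rule 1 (vowel merger): hamefos → hamefus
  rule 2 (vowel merger): hamefus → homefus
  rule 3: no change — homefus
  rule 4 (unconditioned shift): homefus → homehus
  rule 5 (h-loss): homehus → omeus
  ⇒ Lunikic omeus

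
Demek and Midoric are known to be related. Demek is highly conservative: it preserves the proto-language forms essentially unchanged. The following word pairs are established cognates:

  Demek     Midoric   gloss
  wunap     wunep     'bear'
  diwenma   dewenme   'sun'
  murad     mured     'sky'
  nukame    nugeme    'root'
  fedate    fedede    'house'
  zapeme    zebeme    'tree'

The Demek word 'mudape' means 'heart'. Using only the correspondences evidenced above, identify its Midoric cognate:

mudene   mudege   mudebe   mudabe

mudebe

wunap ~ wunep, zapeme ~ zebeme — Demek a corresponds to Midoric e after a consonant, before a labial obstruent.
zapeme ~ zebeme — Demek p corresponds to Midoric b between vowels (before a front vowel).
Applying these to Demek 'mudape':
  mudape → mudepe   (a→e after a consonant, before a labial obstruent)
  mudepe → mudebe   (p→b between vowels (before a front vowel))
So the Midoric cognate is 'mudebe'.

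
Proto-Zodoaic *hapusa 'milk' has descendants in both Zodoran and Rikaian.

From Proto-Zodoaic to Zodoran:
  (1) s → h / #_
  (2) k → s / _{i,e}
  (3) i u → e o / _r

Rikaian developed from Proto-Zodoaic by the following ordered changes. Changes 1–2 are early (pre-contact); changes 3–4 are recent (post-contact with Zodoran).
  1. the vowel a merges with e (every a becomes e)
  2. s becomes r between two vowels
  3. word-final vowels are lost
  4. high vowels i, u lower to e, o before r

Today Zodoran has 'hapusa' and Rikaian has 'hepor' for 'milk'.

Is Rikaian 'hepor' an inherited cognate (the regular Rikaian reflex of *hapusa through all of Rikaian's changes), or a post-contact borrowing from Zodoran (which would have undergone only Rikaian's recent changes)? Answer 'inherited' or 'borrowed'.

inherited

If inherited, *hapusa would pass through all of Rikaian's changes:
Rikaian: *hapusa > hepuse > hepure > hepur > hepor  (by vowel merger, rhotacism, apocope, pre-rhotic lowering)
If borrowed from Zodoran 'hapusa' after the early changes, it would undergo only the recent ones:
  rule 3 (apocope): hapusa → hapus
  rule 4 (pre-rhotic lowering): no change (hapus)
  ⇒ as a loan: hapus
Rikaian 'hepor' matches the inherited outcome exactly, so it is an inherited cognate, not a loan.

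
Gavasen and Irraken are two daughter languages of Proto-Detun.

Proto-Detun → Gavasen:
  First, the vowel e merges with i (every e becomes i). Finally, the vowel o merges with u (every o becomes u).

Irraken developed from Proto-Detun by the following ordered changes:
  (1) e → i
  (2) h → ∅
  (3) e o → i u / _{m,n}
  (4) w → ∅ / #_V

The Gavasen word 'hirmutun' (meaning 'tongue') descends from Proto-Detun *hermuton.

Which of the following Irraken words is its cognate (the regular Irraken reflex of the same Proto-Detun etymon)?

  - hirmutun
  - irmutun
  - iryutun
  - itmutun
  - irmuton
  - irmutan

irmutun

Irraken: *hermuton
  hermuton → hirmuton   [vowel merger]
  hirmuton → irmuton   [h-loss]
  irmuton → irmutun   [pre-nasal raising]
  irmutun (rule 4 does not apply)
  giving Irraken irmutun.
The other candidates each miss or misapply at least one Irraken change.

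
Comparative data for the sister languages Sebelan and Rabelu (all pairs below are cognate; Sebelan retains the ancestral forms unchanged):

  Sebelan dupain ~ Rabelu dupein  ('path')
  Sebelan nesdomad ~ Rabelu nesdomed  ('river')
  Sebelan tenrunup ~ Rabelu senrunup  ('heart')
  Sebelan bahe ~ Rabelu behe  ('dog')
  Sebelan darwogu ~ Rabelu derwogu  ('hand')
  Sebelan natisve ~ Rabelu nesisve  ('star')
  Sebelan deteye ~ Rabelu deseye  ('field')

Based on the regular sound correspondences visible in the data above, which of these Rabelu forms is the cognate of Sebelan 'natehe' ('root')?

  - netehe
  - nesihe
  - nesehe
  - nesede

nesdomad ~ nesdomed, bahe ~ behe — Sebelan a corresponds to Rabelu e after a consonant, before a consonant other than r, m, n, p, b, f, v.
deteye ~ deseye — Sebelan t corresponds to Rabelu s between vowels (before a front vowel).
Applying these to Sebelan 'natehe':
  natehe → netehe   (a→e after a consonant, before a consonant other than r, m, n, p, b, f, v)
  netehe → nesehe   (t→s between vowels (before a front vowel))
So the Rabelu cognate is 'nesehe'.

nesehe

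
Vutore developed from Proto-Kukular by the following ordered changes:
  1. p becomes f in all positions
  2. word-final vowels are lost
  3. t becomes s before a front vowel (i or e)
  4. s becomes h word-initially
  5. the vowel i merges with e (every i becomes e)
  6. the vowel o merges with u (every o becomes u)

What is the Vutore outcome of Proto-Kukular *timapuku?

Vutore: *timapuku > timafuku > timafuk > simafuk > himafuk > hemafuk  (by unconditioned shift, apocope, palatalisation, debuccalisation, vowel merger)

hemafuk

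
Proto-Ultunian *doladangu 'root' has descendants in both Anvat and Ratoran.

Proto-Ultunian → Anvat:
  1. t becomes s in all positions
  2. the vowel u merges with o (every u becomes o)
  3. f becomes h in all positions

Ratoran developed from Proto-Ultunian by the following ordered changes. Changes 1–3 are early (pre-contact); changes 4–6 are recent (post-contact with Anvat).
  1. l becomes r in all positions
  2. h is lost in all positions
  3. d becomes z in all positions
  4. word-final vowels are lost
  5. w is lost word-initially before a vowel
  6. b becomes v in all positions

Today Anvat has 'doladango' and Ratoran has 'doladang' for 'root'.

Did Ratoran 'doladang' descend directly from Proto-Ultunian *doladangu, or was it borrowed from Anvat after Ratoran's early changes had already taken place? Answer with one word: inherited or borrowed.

borrowed

If inherited, *doladangu would pass through all of Ratoran's changes:
Ratoran: *doladangu > doradangu > zorazangu > zorazang  (by unconditioned shift, unconditioned shift, apocope)
If borrowed from Anvat 'doladango' after the early changes, it would undergo only the recent ones:
  rule 4 (apocope): doladango → doladang
  rule 5 (glide loss): no change (doladang)
  rule 6 (unconditioned shift): no change (doladang)
  ⇒ as a loan: doladang
Ratoran 'doladang' matches the loan outcome 'doladang', not the inherited 'zorazang' — it skipped the early Ratoran changes, so it was borrowed from Anvat.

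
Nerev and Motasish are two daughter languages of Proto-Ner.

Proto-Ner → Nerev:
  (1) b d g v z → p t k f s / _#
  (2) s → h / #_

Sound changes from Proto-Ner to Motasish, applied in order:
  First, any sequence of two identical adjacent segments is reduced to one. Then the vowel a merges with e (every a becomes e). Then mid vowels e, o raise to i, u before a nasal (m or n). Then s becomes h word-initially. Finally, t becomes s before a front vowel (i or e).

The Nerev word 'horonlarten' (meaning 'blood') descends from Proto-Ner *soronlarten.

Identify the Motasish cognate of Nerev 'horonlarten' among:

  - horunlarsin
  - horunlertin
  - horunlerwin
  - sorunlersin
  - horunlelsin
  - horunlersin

horunlersin

Motasish: *soronlarten
  soronlarten (rule 1 does not apply)
  soronlarten → soronlerten   [vowel merger]
  soronlerten → sorunlertin   [pre-nasal raising]
  sorunlertin → horunlertin   [debuccalisation]
  horunlertin → horunlersin   [palatalisation]
  giving Motasish horunlersin.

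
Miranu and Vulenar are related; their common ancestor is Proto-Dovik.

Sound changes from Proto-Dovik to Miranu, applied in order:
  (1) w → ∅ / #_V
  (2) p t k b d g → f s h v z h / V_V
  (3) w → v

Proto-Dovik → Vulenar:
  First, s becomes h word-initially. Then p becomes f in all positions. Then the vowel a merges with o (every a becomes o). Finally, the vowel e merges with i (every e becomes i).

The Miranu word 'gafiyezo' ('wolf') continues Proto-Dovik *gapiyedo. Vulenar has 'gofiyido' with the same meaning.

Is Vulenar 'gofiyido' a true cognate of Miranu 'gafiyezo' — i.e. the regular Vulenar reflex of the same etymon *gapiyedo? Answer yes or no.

Derive the expected Vulenar reflex of *gapiyedo:
Vulenar: start from *gapiyedo.
  rule 1: no change — gapiyedo
  rule 2 (unconditioned shift): gapiyedo → gafiyedo
  rule 3 (vowel merger): gafiyedo → gofiyedo
  rule 4 (vowel merger): gofiyedo → gofiyido
  ⇒ Vulenar gofiyido
Vulenar 'gofiyido' matches the regular reflex exactly, so the pair is cognate.

yes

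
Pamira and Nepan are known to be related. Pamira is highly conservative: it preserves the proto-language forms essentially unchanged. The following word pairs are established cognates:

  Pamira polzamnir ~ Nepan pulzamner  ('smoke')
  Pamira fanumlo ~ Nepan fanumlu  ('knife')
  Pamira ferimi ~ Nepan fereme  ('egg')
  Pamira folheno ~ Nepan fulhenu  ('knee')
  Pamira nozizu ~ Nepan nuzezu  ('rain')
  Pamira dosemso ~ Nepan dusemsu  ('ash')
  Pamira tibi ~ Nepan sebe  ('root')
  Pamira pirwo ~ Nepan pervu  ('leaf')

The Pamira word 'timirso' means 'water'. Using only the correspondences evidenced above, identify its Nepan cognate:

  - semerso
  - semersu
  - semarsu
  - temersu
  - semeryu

semersu

tibi ~ sebe — Pamira t corresponds to Nepan s word-initially before a front vowel.
ferimi ~ fereme — Pamira i corresponds to Nepan e after a consonant, before a nasal.
polzamnir ~ pulzamner, pirwo ~ pervu — Pamira i corresponds to Nepan e after a consonant, before r.
fanumlo ~ fanumlu, folheno ~ fulhenu — Pamira o corresponds to Nepan u word-finally.
Applying these to Pamira 'timirso':
  timirso → simirso   (t→s word-initially before a front vowel)
  simirso → semirso   (i→e after a consonant, before a nasal)
  semirso → semerso   (i→e after a consonant, before r)
  semerso → semersu   (o→u word-finally)
So the Nepan cognate is 'semersu'.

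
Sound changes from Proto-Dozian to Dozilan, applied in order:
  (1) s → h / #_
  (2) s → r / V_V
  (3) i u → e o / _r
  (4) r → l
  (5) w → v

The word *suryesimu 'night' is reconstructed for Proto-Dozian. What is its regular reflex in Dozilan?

holyelimu

Dozilan: *suryesimu > huryesimu > huryerimu > horyerimu > holyelimu  (by debuccalisation, rhotacism, pre-rhotic lowering, unconditioned shift)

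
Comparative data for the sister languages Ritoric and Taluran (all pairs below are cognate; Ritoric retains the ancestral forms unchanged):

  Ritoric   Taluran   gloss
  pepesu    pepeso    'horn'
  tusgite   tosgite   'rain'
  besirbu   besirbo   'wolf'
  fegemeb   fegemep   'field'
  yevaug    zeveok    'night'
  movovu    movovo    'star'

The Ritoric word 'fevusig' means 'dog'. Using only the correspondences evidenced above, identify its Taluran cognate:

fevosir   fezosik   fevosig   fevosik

fevosik

tusgite ~ tosgite — Ritoric u corresponds to Taluran o after a consonant, before a consonant other than r, m, n, p, b, f, v.
yevaug ~ zeveok — Ritoric g corresponds to Taluran k word-finally.
Applying these to Ritoric 'fevusig':
  fevusig → fevosig   (u→o after a consonant, before a consonant other than r, m, n, p, b, f, v)
  fevosig → fevosik   (g→k word-finally)
So the Taluran cognate is 'fevosik'.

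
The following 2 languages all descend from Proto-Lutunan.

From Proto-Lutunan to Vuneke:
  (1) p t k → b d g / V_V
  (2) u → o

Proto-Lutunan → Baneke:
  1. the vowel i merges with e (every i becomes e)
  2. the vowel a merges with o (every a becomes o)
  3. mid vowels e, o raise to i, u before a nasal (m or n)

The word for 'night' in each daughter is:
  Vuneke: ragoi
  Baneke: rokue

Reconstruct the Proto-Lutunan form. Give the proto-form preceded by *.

*rakui

Position 2: Vuneke has a, Baneke has o. Vuneke preserves a here (none of its changes turn any other segment into a), so the proto-segment is *a.
Position 4: Vuneke has o, Baneke has u. Taking the neighbouring segments as reconstructed: Vuneke o could go back to *o or *u; Baneke u can only go back to *u — the one source consistent with every daughter is *u.
Continuing position by position gives *rakui; check it forward:
Vuneke: start from *rakui.
  rule 1 (intervocalic voicing): rakui → ragui
  rule 2 (vowel merger): ragui → ragoi
  ⇒ Vuneke ragoi
Baneke: *rakui
  rakui → rakue   [vowel merger]
  rakue → rokue   [vowel merger]
  rokue (rule 3 does not apply)
  giving Baneke rokue.
No other proto-form is consistent with every reflex, so the reconstruction is *rakui.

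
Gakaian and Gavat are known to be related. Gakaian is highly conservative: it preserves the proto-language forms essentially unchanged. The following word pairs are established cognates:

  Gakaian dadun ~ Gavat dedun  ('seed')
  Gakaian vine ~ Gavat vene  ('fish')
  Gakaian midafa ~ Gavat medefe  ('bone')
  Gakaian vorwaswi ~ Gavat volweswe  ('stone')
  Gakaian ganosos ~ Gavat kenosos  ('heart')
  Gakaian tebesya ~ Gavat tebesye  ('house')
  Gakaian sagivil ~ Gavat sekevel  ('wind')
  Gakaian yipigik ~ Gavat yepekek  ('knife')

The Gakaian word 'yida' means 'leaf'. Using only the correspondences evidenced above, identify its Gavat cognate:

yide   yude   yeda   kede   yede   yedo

midafa ~ medefe, sagivil ~ sekevel — Gakaian i corresponds to Gavat e after a consonant, before a consonant other than r, m, n, p, b, f, v.
midafa ~ medefe, tebesya ~ tebesye — Gakaian a corresponds to Gavat e word-finally.
Applying these to Gakaian 'yida':
  yida → yeda   (i→e after a consonant, before a consonant other than r, m, n, p, b, f, v)
  yeda → yede   (a→e word-finally)
So the Gavat cognate is 'yede'.

yede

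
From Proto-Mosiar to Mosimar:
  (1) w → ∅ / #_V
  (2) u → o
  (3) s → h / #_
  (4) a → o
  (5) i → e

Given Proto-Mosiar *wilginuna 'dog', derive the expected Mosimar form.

elgenono

Mosimar: *wilginuna > ilginuna > ilginona > ilginono > elgenono  (by glide loss, vowel merger, vowel merger, vowel merger)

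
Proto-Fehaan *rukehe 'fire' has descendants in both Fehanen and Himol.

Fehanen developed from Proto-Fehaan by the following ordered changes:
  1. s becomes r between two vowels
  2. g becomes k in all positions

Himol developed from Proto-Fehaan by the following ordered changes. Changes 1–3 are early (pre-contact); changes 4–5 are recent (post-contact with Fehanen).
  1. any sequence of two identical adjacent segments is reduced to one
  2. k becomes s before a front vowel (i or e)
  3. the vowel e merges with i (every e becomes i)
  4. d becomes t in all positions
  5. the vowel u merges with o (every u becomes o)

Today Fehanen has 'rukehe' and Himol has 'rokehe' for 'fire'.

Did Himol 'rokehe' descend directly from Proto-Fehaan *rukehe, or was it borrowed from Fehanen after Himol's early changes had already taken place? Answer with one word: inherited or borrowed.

borrowed

If inherited, *rukehe would pass through all of Himol's changes:
Himol: *rukehe
  rukehe (rule 1 does not apply)
  rukehe → rusehe   [palatalisation]
  rusehe → rusihi   [vowel merger]
  rusihi (rule 4 does not apply)
  rusihi → rosihi   [vowel merger]
  giving Himol rosihi.
If borrowed from Fehanen 'rukehe' after the early changes, it would undergo only the recent ones:
  rule 4 (unconditioned shift): no change (rukehe)
  rule 5 (vowel merger): rukehe → rokehe
  ⇒ as a loan: rokehe
Himol 'rokehe' matches the loan outcome 'rokehe', not the inherited 'rosihi' — it skipped the early Himol changes, so it was borrowed from Fehanen.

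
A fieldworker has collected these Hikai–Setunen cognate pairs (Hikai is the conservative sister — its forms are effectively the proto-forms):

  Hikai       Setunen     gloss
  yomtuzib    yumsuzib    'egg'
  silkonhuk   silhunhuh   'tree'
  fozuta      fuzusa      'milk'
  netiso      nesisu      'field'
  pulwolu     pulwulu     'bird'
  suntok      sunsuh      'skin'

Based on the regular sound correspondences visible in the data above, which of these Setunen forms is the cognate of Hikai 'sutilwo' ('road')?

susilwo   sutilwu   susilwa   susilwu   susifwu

susilwu

netiso ~ nesisu — Hikai t corresponds to Setunen s between vowels (before a front vowel).
netiso ~ nesisu — Hikai o corresponds to Setunen u word-finally.
Applying these to Hikai 'sutilwo':
  sutilwo → susilwo   (t→s between vowels (before a front vowel))
  susilwo → susilwu   (o→u word-finally)
So the Setunen cognate is 'susilwu'.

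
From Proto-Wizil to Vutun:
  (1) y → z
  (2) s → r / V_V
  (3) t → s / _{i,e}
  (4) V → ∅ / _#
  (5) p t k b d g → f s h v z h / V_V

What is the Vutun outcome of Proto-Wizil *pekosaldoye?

pehoraldoz

Vutun: *pekosaldoye > pekosaldoze > pekoraldoze > pekoraldoz > pehoraldoz  (by unconditioned shift, rhotacism, apocope, intervocalic lenition)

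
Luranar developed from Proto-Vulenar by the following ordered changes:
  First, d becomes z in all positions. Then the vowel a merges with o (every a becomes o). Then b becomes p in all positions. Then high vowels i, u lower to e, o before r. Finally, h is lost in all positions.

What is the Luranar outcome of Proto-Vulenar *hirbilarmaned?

erpilormonez

Luranar: *hirbilarmaned
  hirbilarmaned → hirbilarmanez   [unconditioned shift]
  hirbilarmanez → hirbilormonez   [vowel merger]
  hirbilormonez → hirpilormonez   [unconditioned shift]
  hirpilormonez → herpilormonez   [pre-rhotic lowering]
  herpilormonez → erpilormonez   [h-loss]
  giving Luranar erpilormonez.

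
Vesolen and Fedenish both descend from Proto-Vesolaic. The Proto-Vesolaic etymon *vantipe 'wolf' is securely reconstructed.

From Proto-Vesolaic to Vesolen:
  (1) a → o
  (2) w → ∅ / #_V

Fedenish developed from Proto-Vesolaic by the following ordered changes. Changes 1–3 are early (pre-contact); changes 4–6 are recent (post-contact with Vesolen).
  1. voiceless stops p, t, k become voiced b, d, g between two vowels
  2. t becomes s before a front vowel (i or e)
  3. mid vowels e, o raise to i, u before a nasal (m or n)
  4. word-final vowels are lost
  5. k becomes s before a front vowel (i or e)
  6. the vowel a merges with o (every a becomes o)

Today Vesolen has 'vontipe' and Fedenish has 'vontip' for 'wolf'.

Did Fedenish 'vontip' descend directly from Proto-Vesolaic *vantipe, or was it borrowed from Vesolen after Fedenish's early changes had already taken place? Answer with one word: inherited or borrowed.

borrowed

If inherited, *vantipe would pass through all of Fedenish's changes:
Fedenish: *vantipe
  vantipe → vantibe   [intervocalic voicing]
  vantibe → vansibe   [palatalisation]
  vansibe (rule 3 does not apply)
  vansibe → vansib   [apocope]
  vansib (rule 5 does not apply)
  vansib → vonsib   [vowel merger]
  giving Fedenish vonsib.
If borrowed from Vesolen 'vontipe' after the early changes, it would undergo only the recent ones:
  rule 4 (apocope): vontipe → vontip
  rule 5 (palatalisation): no change (vontip)
  rule 6 (vowel merger): no change (vontip)
  ⇒ as a loan: vontip
Fedenish 'vontip' matches the loan outcome 'vontip', not the inherited 'vonsib' — it skipped the early Fedenish changes, so it was borrowed from Vesolen.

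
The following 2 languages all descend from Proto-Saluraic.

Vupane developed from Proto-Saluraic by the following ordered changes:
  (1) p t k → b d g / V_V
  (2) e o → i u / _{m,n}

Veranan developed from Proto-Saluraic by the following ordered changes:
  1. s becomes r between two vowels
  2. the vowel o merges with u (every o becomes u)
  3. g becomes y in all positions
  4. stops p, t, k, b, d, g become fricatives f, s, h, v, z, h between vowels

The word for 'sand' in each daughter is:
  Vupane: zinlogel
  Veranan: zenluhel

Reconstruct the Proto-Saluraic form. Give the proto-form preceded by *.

*zenlokel

Position 2: Vupane has i, Veranan has e. Veranan preserves e here (none of its changes turn any other segment into e), so the proto-segment is *e.
Position 6: Vupane has g, Veranan has h. Taking the neighbouring segments as reconstructed: Vupane g could go back to *k or *g; Veranan h could go back to *k or *h — the one source consistent with every daughter is *k.
Position 5: Vupane has o, Veranan has u. Vupane preserves o here (none of its changes turn any other segment into o), so the proto-segment is *o.
The remaining positions agree across the daughters. Check the candidate against every language:
Vupane: start from *zenlokel.
  rule 1 (intervocalic voicing): zenlokel → zenlogel
  rule 2 (pre-nasal raising): zenlogel → zinlogel
  ⇒ Vupane zinlogel
Veranan: start from *zenlokel.
  rule 1: no change — zenlokel
  rule 2 (vowel merger): zenlokel → zenlukel
  rule 3: no change — zenlukel
  rule 4 (intervocalic lenition): zenlukel → zenluhel
  ⇒ Veranan zenluhel
Only *zenlokel yields all of Vupane zinlogel, Veranan zenluhel.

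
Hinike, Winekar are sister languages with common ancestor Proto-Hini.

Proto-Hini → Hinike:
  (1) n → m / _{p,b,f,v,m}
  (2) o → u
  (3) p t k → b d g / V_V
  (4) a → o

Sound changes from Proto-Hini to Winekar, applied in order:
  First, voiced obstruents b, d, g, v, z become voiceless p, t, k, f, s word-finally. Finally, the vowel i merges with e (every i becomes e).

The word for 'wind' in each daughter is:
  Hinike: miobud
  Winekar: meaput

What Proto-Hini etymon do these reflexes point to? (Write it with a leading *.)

Position 4: Hinike has b, Winekar has p. Taking the neighbouring segments as reconstructed: Hinike b could go back to *p or *b; Winekar p can only go back to *p — the one source consistent with every daughter is *p.
Position 3: Hinike has o, Winekar has a. Winekar preserves a here (none of its changes turn any other segment into a), so the proto-segment is *a.
Continuing position by position gives *miapud; check it forward:
Hinike: start from *miapud.
  rule 1: no change — miapud
  rule 2: no change — miapud
  rule 3 (intervocalic voicing): miapud → miabud
  rule 4 (vowel merger): miabud → miobud
  ⇒ Hinike miobud
Winekar: start from *miapud.
  rule 1 (final devoicing): miapud → miaput
  rule 2 (vowel merger): miaput → meaput
  ⇒ Winekar meaput
Only *miapud yields all of Hinike miobud, Winekar meaput.

*miapud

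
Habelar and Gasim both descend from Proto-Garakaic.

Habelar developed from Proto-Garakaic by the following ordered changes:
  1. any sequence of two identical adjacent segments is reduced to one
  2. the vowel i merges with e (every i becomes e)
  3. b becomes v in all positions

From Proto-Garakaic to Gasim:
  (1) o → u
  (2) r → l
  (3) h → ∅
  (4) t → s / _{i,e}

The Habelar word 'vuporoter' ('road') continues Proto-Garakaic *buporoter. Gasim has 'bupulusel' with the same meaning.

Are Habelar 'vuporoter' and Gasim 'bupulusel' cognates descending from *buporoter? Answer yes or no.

Derive the expected Gasim reflex of *buporoter:
Gasim: start from *buporoter.
  rule 1 (vowel merger): buporoter → bupuruter
  rule 2 (unconditioned shift): bupuruter → bupulutel
  rule 3: no change — bupulutel
  rule 4 (palatalisation): bupulutel → bupulusel
  ⇒ Gasim bupulusel
Gasim 'bupulusel' matches the regular reflex exactly, so the pair is cognate.

yes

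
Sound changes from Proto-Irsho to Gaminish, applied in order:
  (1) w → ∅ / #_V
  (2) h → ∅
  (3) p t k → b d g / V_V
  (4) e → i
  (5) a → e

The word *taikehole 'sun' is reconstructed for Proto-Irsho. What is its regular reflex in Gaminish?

Gaminish: *taikehole
  taikehole (rule 1 does not apply)
  taikehole → taikeole   [h-loss]
  taikeole → taigeole   [intervocalic voicing]
  taigeole → taigioli   [vowel merger]
  taigioli → teigioli   [vowel merger]
  giving Gaminish teigioli.

teigioli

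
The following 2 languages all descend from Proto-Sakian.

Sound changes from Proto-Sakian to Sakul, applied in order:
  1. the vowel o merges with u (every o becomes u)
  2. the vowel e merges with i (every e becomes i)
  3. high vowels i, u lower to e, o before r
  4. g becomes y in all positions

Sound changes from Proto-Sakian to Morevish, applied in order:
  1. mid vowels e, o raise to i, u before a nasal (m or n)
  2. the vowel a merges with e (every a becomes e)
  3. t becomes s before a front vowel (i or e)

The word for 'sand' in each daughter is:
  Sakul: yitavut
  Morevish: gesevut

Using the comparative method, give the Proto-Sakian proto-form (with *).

Position 3: Sakul has t, Morevish has s. Sakul preserves t here (none of its changes turn any other segment into t), so the proto-segment is *t.
Position 2: Sakul has i, Morevish has e. Taking the neighbouring segments as reconstructed: Sakul i could go back to *e or *i; Morevish e could go back to *a or *e — the one source consistent with every daughter is *e.
Verify the candidate proto-form against each daughter:
Sakul: start from *getavut.
  rule 1: no change — getavut
  rule 2 (vowel merger): getavut → gitavut
  rule 3: no change — gitavut
  rule 4 (unconditioned shift): gitavut → yitavut
  ⇒ Sakul yitavut
Morevish: *getavut > getevut > gesevut  (by vowel merger, palatalisation)
Only *getavut yields all of Sakul yitavut, Morevish gesevut.

*getavut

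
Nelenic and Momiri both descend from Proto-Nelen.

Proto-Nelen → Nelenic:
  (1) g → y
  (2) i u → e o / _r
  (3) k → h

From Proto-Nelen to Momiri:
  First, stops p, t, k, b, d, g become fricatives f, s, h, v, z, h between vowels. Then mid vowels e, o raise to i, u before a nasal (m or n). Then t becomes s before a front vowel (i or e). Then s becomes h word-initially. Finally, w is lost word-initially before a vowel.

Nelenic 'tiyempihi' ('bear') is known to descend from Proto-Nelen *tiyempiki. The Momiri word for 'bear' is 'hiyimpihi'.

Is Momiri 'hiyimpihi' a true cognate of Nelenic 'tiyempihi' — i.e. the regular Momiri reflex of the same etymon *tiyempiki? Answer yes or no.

yes

Derive the expected Momiri reflex of *tiyempiki:
Momiri: *tiyempiki
  tiyempiki → tiyempihi   [intervocalic lenition]
  tiyempihi → tiyimpihi   [pre-nasal raising]
  tiyimpihi → siyimpihi   [palatalisation]
  siyimpihi → hiyimpihi   [debuccalisation]
  hiyimpihi (rule 5 does not apply)
  giving Momiri hiyimpihi.
Momiri 'hiyimpihi' matches the regular reflex exactly, so the pair is cognate.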